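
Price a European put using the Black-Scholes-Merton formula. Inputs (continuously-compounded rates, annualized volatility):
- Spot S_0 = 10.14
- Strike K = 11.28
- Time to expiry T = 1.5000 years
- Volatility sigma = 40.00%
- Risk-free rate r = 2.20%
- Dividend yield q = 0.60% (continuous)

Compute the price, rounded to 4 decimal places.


Answer: Price = 2.4887

Derivation:
d1 = (ln(S/K) + (r - q + 0.5*sigma^2) * T) / (sigma * sqrt(T)) = 0.07645828
d2 = d1 - sigma * sqrt(T) = -0.41343967
exp(-rT) = 0.96753856; exp(-qT) = 0.99104038
P = K * exp(-rT) * N(-d2) - S_0 * exp(-qT) * N(-d1)
N(-d1) = 0.46952725; N(-d2) = 0.66035774
P = 11.2800 * 0.96753856 * 0.66035774 - 10.1400 * 0.99104038 * 0.46952725 = 2.4887


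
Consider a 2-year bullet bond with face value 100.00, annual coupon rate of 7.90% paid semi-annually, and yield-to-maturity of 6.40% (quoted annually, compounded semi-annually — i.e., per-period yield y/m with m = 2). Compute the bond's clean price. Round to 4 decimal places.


Coupon per period c = face * coupon_rate / m = 3.950000
Periods per year m = 2; per-period yield y/m = 0.032000
Number of cashflows N = 4
Cashflows (t years, CF_t, discount factor 1/(1+y/m)^(m*t), PV):
  t = 0.5000: CF_t = 3.950000, DF = 0.968992, PV = 3.827519
  t = 1.0000: CF_t = 3.950000, DF = 0.938946, PV = 3.708837
  t = 1.5000: CF_t = 3.950000, DF = 0.909831, PV = 3.593834
  t = 2.0000: CF_t = 103.950000, DF = 0.881620, PV = 91.644352
Price P = sum_t PV_t = 102.774542

Answer: Price = 102.7745


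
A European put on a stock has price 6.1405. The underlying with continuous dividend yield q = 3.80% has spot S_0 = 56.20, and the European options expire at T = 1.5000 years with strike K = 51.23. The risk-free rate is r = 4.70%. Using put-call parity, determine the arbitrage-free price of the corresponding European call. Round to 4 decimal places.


Put-call parity: C - P = S_0 * exp(-qT) - K * exp(-rT).
S_0 * exp(-qT) = 56.2000 * 0.94459407 = 53.08618670
K * exp(-rT) = 51.2300 * 0.93192774 = 47.74265810
C = P + S*exp(-qT) - K*exp(-rT)
C = 6.1405 + 53.08618670 - 47.74265810 = 11.4840

Answer: Call price = 11.4840


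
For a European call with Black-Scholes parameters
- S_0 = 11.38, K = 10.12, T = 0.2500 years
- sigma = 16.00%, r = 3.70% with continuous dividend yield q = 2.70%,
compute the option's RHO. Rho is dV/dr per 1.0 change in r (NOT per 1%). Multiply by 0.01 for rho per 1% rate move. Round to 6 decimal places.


Answer: Rho = 2.325185

Derivation:
d1 = 1.5380470605; d2 = 1.4580470605
phi(d1) = 0.1222444056; exp(-qT) = 0.9932727301; exp(-rT) = 0.9907926496
N(d2) = 0.9275862141
Rho = K*T*exp(-rT)*N(d2) = 10.1200 * 0.2500 * 0.9907926496 * 0.9275862141 = 2.325185


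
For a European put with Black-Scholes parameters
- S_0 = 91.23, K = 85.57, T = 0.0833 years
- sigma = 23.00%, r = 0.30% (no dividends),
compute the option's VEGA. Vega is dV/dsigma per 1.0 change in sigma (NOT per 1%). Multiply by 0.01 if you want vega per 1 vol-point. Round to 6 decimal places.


Answer: Vega = 6.359687

Derivation:
d1 = 1.0018110384; d2 = 0.9354290379
phi(d1) = 0.2415325067; exp(-qT) = 1.0000000000; exp(-rT) = 0.9997501312
Vega = S * exp(-qT) * phi(d1) * sqrt(T) = 91.2300 * 1.0000000000 * 0.2415325067 * 0.2886173938 = 6.359687


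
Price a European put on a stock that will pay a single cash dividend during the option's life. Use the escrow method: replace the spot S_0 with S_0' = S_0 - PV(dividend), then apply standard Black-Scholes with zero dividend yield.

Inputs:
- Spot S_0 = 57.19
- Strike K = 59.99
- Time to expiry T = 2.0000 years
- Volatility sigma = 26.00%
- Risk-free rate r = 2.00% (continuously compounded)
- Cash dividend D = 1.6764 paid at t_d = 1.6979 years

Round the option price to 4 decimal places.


Answer: Price = 9.3310

Derivation:
PV(D) = D * exp(-r * t_d) = 1.6764 * 0.96661210 = 1.62042853
S_0' = S_0 - PV(D) = 57.1900 - 1.62042853 = 55.56957147
d1 = (ln(S_0'/K) + (r + sigma^2/2)*T) / (sigma*sqrt(T)) = 0.08446634
d2 = d1 - sigma*sqrt(T) = -0.28322919
exp(-rT) = 0.96078944
N(-d1) = 0.46634283; N(-d2) = 0.61149942
P = K * exp(-rT) * N(-d2) - S_0' * N(-d1) = 59.9900 * 0.96078944 * 0.61149942 - 55.56957147 * 0.46634283 = 9.3310


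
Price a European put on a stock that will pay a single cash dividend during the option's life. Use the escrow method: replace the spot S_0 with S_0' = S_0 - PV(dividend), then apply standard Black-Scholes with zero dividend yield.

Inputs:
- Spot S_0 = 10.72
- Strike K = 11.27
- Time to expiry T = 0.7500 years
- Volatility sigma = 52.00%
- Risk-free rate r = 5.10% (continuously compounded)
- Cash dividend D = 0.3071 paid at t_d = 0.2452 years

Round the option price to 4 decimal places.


Answer: Price = 2.1168

Derivation:
PV(D) = D * exp(-r * t_d) = 0.3071 * 0.98757267 = 0.30328357
S_0' = S_0 - PV(D) = 10.7200 - 0.30328357 = 10.41671643
d1 = (ln(S_0'/K) + (r + sigma^2/2)*T) / (sigma*sqrt(T)) = 0.13527214
d2 = d1 - sigma*sqrt(T) = -0.31506107
exp(-rT) = 0.96247229
N(-d1) = 0.44619836; N(-d2) = 0.62364236
P = K * exp(-rT) * N(-d2) - S_0' * N(-d1) = 11.2700 * 0.96247229 * 0.62364236 - 10.41671643 * 0.44619836 = 2.1168


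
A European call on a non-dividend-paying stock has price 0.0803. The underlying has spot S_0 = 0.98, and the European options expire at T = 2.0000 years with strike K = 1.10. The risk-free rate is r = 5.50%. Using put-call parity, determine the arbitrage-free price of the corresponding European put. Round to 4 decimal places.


Answer: Put price = 0.0857

Derivation:
Put-call parity: C - P = S_0 * exp(-qT) - K * exp(-rT).
S_0 * exp(-qT) = 0.9800 * 1.00000000 = 0.98000000
K * exp(-rT) = 1.1000 * 0.89583414 = 0.98541755
P = C - S*exp(-qT) + K*exp(-rT)
P = 0.0803 - 0.98000000 + 0.98541755 = 0.0857


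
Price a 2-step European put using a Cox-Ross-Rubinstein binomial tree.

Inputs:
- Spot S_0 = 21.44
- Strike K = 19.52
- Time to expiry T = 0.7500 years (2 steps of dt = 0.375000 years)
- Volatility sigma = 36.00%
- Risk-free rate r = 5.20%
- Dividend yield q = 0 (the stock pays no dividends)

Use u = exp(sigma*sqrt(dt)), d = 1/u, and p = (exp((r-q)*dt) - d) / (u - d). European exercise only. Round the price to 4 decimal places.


Answer: Price = V(0,0) = 1.4353

Derivation:
dt = T/N = 0.375000
u = exp(sigma*sqrt(dt)) = 1.246643; d = 1/u = 0.802154
p = (exp((r-q)*dt) - d) / (u - d) = 0.489410
Discount per step: exp(-r*dt) = 0.980689
Stock lattice S(k, i) with i counting down-moves:
  k=0: S(0,0) = 21.4400
  k=1: S(1,0) = 26.7280; S(1,1) = 17.1982
  k=2: S(2,0) = 33.3203; S(2,1) = 21.4400; S(2,2) = 13.7956
Terminal payoffs V(N, i) = max(K - S_T, 0):
  V(2,0) = 0.000000; V(2,1) = 0.000000; V(2,2) = 5.724393
Backward induction: V(k, i) = exp(-r*dt) * [p * V(k+1, i) + (1-p) * V(k+1, i+1)].
  V(1,0) = exp(-r*dt) * [p*0.000000 + (1-p)*0.000000] = 0.000000
  V(1,1) = exp(-r*dt) * [p*0.000000 + (1-p)*5.724393] = 2.866376
  V(0,0) = exp(-r*dt) * [p*0.000000 + (1-p)*2.866376] = 1.435281


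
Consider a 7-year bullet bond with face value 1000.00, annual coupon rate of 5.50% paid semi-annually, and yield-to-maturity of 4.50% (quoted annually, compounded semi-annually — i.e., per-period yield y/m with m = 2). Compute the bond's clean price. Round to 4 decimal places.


Coupon per period c = face * coupon_rate / m = 27.500000
Periods per year m = 2; per-period yield y/m = 0.022500
Number of cashflows N = 14
Cashflows (t years, CF_t, discount factor 1/(1+y/m)^(m*t), PV):
  t = 0.5000: CF_t = 27.500000, DF = 0.977995, PV = 26.894866
  t = 1.0000: CF_t = 27.500000, DF = 0.956474, PV = 26.303047
  t = 1.5000: CF_t = 27.500000, DF = 0.935427, PV = 25.724251
  t = 2.0000: CF_t = 27.500000, DF = 0.914843, PV = 25.158192
  t = 2.5000: CF_t = 27.500000, DF = 0.894712, PV = 24.604589
  t = 3.0000: CF_t = 27.500000, DF = 0.875024, PV = 24.063167
  t = 3.5000: CF_t = 27.500000, DF = 0.855769, PV = 23.533660
  t = 4.0000: CF_t = 27.500000, DF = 0.836938, PV = 23.015805
  t = 4.5000: CF_t = 27.500000, DF = 0.818522, PV = 22.509344
  t = 5.0000: CF_t = 27.500000, DF = 0.800510, PV = 22.014029
  t = 5.5000: CF_t = 27.500000, DF = 0.782895, PV = 21.529612
  t = 6.0000: CF_t = 27.500000, DF = 0.765667, PV = 21.055856
  t = 6.5000: CF_t = 27.500000, DF = 0.748819, PV = 20.592524
  t = 7.0000: CF_t = 1027.500000, DF = 0.732341, PV = 752.480755
Price P = sum_t PV_t = 1059.479696

Answer: Price = 1059.4797


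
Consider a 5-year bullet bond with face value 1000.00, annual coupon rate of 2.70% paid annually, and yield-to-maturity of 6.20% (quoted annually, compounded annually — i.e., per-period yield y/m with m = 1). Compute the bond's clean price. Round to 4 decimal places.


Answer: Price = 853.3660

Derivation:
Coupon per period c = face * coupon_rate / m = 27.000000
Periods per year m = 1; per-period yield y/m = 0.062000
Number of cashflows N = 5
Cashflows (t years, CF_t, discount factor 1/(1+y/m)^(m*t), PV):
  t = 1.0000: CF_t = 27.000000, DF = 0.941620, PV = 25.423729
  t = 2.0000: CF_t = 27.000000, DF = 0.886647, PV = 23.939481
  t = 3.0000: CF_t = 27.000000, DF = 0.834885, PV = 22.541884
  t = 4.0000: CF_t = 27.000000, DF = 0.786144, PV = 21.225880
  t = 5.0000: CF_t = 1027.000000, DF = 0.740248, PV = 760.235000
Price P = sum_t PV_t = 853.365973


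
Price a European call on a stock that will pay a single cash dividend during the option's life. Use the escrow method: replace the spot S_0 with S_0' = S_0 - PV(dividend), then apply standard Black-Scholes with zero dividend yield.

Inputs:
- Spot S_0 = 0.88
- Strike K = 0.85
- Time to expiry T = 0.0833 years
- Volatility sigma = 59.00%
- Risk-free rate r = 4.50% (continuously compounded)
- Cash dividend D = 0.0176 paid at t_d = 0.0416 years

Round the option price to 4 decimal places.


PV(D) = D * exp(-r * t_d) = 0.0176 * 0.99812975 = 0.01756708
S_0' = S_0 - PV(D) = 0.8800 - 0.01756708 = 0.86243292
d1 = (ln(S_0'/K) + (r + sigma^2/2)*T) / (sigma*sqrt(T)) = 0.19243049
d2 = d1 - sigma*sqrt(T) = 0.02214622
exp(-rT) = 0.99625852
N(d1) = 0.57629749; N(d2) = 0.50883434
C = S_0' * N(d1) - K * exp(-rT) * N(d2) = 0.86243292 * 0.57629749 - 0.8500 * 0.99625852 * 0.50883434 = 0.0661

Answer: Price = 0.0661


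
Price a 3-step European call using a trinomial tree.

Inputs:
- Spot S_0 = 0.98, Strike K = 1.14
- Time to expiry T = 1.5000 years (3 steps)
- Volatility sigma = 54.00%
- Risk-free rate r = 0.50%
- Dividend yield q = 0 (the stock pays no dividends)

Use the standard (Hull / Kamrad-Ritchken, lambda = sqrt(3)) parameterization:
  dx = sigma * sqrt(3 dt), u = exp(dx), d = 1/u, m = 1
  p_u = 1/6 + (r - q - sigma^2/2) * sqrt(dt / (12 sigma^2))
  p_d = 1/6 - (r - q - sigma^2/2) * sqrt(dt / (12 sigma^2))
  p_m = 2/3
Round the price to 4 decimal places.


Answer: Price = V(0,0) = 0.1938

Derivation:
dt = T/N = 0.500000; dx = sigma*sqrt(3*dt) = 0.661362
u = exp(dx) = 1.937430; d = 1/u = 0.516148
p_u = 0.113443, p_m = 0.666667, p_d = 0.219890
Discount per step: exp(-r*dt) = 0.997503
Stock lattice S(k, j) with j the centered position index:
  k=0: S(0,+0) = 0.9800
  k=1: S(1,-1) = 0.5058; S(1,+0) = 0.9800; S(1,+1) = 1.8987
  k=2: S(2,-2) = 0.2611; S(2,-1) = 0.5058; S(2,+0) = 0.9800; S(2,+1) = 1.8987; S(2,+2) = 3.6786
  k=3: S(3,-3) = 0.1348; S(3,-2) = 0.2611; S(3,-1) = 0.5058; S(3,+0) = 0.9800; S(3,+1) = 1.8987; S(3,+2) = 3.6786; S(3,+3) = 7.1270
Terminal payoffs V(N, j) = max(S_T - K, 0):
  V(3,-3) = 0.000000; V(3,-2) = 0.000000; V(3,-1) = 0.000000; V(3,+0) = 0.000000; V(3,+1) = 0.758681; V(3,+2) = 2.538561; V(3,+3) = 5.986954
Backward induction: V(k, j) = exp(-r*dt) * [p_u * V(k+1, j+1) + p_m * V(k+1, j) + p_d * V(k+1, j-1)]
  V(2,-2) = exp(-r*dt) * [p_u*0.000000 + p_m*0.000000 + p_d*0.000000] = 0.000000
  V(2,-1) = exp(-r*dt) * [p_u*0.000000 + p_m*0.000000 + p_d*0.000000] = 0.000000
  V(2,+0) = exp(-r*dt) * [p_u*0.758681 + p_m*0.000000 + p_d*0.000000] = 0.085852
  V(2,+1) = exp(-r*dt) * [p_u*2.538561 + p_m*0.758681 + p_d*0.000000] = 0.791788
  V(2,+2) = exp(-r*dt) * [p_u*5.986954 + p_m*2.538561 + p_d*0.758681] = 2.532042
  V(1,-1) = exp(-r*dt) * [p_u*0.085852 + p_m*0.000000 + p_d*0.000000] = 0.009715
  V(1,+0) = exp(-r*dt) * [p_u*0.791788 + p_m*0.085852 + p_d*0.000000] = 0.146691
  V(1,+1) = exp(-r*dt) * [p_u*2.532042 + p_m*0.791788 + p_d*0.085852] = 0.831897
  V(0,+0) = exp(-r*dt) * [p_u*0.831897 + p_m*0.146691 + p_d*0.009715] = 0.193818


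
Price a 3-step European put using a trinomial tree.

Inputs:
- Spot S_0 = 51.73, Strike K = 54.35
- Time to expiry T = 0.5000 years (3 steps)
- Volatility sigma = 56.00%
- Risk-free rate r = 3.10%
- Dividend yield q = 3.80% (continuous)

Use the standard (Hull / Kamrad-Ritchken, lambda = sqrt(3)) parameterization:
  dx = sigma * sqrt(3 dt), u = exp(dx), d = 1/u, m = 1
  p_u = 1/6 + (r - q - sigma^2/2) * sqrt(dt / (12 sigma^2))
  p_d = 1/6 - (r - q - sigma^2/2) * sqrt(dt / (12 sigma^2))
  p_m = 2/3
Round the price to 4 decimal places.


Answer: Price = V(0,0) = 9.2780

Derivation:
dt = T/N = 0.166667; dx = sigma*sqrt(3*dt) = 0.395980
u = exp(dx) = 1.485839; d = 1/u = 0.673020
p_u = 0.132195, p_m = 0.666667, p_d = 0.201138
Discount per step: exp(-r*dt) = 0.994847
Stock lattice S(k, j) with j the centered position index:
  k=0: S(0,+0) = 51.7300
  k=1: S(1,-1) = 34.8153; S(1,+0) = 51.7300; S(1,+1) = 76.8625
  k=2: S(2,-2) = 23.4314; S(2,-1) = 34.8153; S(2,+0) = 51.7300; S(2,+1) = 76.8625; S(2,+2) = 114.2053
  k=3: S(3,-3) = 15.7698; S(3,-2) = 23.4314; S(3,-1) = 34.8153; S(3,+0) = 51.7300; S(3,+1) = 76.8625; S(3,+2) = 114.2053; S(3,+3) = 169.6907
Terminal payoffs V(N, j) = max(K - S_T, 0):
  V(3,-3) = 38.580172; V(3,-2) = 30.918570; V(3,-1) = 19.534660; V(3,+0) = 2.620000; V(3,+1) = 0.000000; V(3,+2) = 0.000000; V(3,+3) = 0.000000
Backward induction: V(k, j) = exp(-r*dt) * [p_u * V(k+1, j+1) + p_m * V(k+1, j) + p_d * V(k+1, j-1)]
  V(2,-2) = exp(-r*dt) * [p_u*19.534660 + p_m*30.918570 + p_d*38.580172] = 30.795192
  V(2,-1) = exp(-r*dt) * [p_u*2.620000 + p_m*19.534660 + p_d*30.918570] = 19.487416
  V(2,+0) = exp(-r*dt) * [p_u*0.000000 + p_m*2.620000 + p_d*19.534660] = 5.646582
  V(2,+1) = exp(-r*dt) * [p_u*0.000000 + p_m*0.000000 + p_d*2.620000] = 0.524266
  V(2,+2) = exp(-r*dt) * [p_u*0.000000 + p_m*0.000000 + p_d*0.000000] = 0.000000
  V(1,-1) = exp(-r*dt) * [p_u*5.646582 + p_m*19.487416 + p_d*30.795192] = 19.829431
  V(1,+0) = exp(-r*dt) * [p_u*0.524266 + p_m*5.646582 + p_d*19.487416] = 7.713400
  V(1,+1) = exp(-r*dt) * [p_u*0.000000 + p_m*0.524266 + p_d*5.646582] = 1.477600
  V(0,+0) = exp(-r*dt) * [p_u*1.477600 + p_m*7.713400 + p_d*19.829431] = 9.277993


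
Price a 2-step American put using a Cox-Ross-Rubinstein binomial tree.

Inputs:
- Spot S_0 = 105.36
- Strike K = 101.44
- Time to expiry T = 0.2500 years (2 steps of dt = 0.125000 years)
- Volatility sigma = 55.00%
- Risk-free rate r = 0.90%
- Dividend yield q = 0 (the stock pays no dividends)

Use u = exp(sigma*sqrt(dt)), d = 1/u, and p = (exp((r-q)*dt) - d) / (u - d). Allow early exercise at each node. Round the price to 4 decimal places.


dt = T/N = 0.125000
u = exp(sigma*sqrt(dt)) = 1.214648; d = 1/u = 0.823284
p = (exp((r-q)*dt) - d) / (u - d) = 0.454415
Discount per step: exp(-r*dt) = 0.998876
Stock lattice S(k, i) with i counting down-moves:
  k=0: S(0,0) = 105.3600
  k=1: S(1,0) = 127.9753; S(1,1) = 86.7412
  k=2: S(2,0) = 155.4450; S(2,1) = 105.3600; S(2,2) = 71.4126
Terminal payoffs V(N, i) = max(K - S_T, 0):
  V(2,0) = 0.000000; V(2,1) = 0.000000; V(2,2) = 30.027400
Backward induction: V(k, i) = exp(-r*dt) * [p * V(k+1, i) + (1-p) * V(k+1, i+1)]; then take max(V_cont, immediate exercise) for American.
  V(1,0) = exp(-r*dt) * [p*0.000000 + (1-p)*0.000000] = 0.000000; exercise = 0.000000; V(1,0) = max -> 0.000000
  V(1,1) = exp(-r*dt) * [p*0.000000 + (1-p)*30.027400] = 16.364073; exercise = 14.698824; V(1,1) = max -> 16.364073
  V(0,0) = exp(-r*dt) * [p*0.000000 + (1-p)*16.364073] = 8.917951; exercise = 0.000000; V(0,0) = max -> 8.917951

Answer: Price = V(0,0) = 8.9180


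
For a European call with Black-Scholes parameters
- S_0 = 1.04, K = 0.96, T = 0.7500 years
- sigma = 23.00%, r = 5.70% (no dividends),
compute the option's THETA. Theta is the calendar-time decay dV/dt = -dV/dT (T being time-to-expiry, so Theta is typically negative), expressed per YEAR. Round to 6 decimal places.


d1 = 0.7160659895; d2 = 0.5168801467
phi(d1) = 0.3087220925; exp(-qT) = 1.0000000000; exp(-rT) = 0.9581508979
Theta = -S*exp(-qT)*phi(d1)*sigma/(2*sqrt(T)) - r*K*exp(-rT)*N(d2) + q*S*exp(-qT)*N(d1)
N(d1) = 0.7630246984; N(d2) = 0.6973800863; sqrt(T) = 0.8660254038
Term 1 = -1.0400 * 1.0000000000 * 0.3087220925 * 0.2300 / (2 * 0.8660254038) = -0.0426351953
Term 2 = -0.0570 * 0.9600 * 0.9581508979 * 0.6973800863 = -0.0365636499
Term 3 = 0 (no dividend yield, q = 0)
Theta = -0.0426351953 + (-0.0365636499) + (0.0000000000) = -0.079199

Answer: Theta = -0.079199


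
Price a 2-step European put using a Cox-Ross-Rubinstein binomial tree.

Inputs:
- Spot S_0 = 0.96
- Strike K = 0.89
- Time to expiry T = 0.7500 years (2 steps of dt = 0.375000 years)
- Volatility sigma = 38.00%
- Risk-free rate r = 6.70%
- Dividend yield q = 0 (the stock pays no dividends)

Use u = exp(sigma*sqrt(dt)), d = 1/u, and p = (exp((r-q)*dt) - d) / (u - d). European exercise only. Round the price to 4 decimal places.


dt = T/N = 0.375000
u = exp(sigma*sqrt(dt)) = 1.262005; d = 1/u = 0.792390
p = (exp((r-q)*dt) - d) / (u - d) = 0.496265
Discount per step: exp(-r*dt) = 0.975188
Stock lattice S(k, i) with i counting down-moves:
  k=0: S(0,0) = 0.9600
  k=1: S(1,0) = 1.2115; S(1,1) = 0.7607
  k=2: S(2,0) = 1.5289; S(2,1) = 0.9600; S(2,2) = 0.6028
Terminal payoffs V(N, i) = max(K - S_T, 0):
  V(2,0) = 0.000000; V(2,1) = 0.000000; V(2,2) = 0.287233
Backward induction: V(k, i) = exp(-r*dt) * [p * V(k+1, i) + (1-p) * V(k+1, i+1)].
  V(1,0) = exp(-r*dt) * [p*0.000000 + (1-p)*0.000000] = 0.000000
  V(1,1) = exp(-r*dt) * [p*0.000000 + (1-p)*0.287233] = 0.141099
  V(0,0) = exp(-r*dt) * [p*0.000000 + (1-p)*0.141099] = 0.069313

Answer: Price = V(0,0) = 0.0693


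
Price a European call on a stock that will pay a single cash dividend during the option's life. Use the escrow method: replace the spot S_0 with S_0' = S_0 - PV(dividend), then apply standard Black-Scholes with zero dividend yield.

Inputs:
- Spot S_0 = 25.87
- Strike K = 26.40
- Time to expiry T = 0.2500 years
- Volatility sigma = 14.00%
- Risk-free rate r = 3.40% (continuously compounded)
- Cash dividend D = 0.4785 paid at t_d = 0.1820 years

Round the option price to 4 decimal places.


PV(D) = D * exp(-r * t_d) = 0.4785 * 0.99383111 = 0.47554818
S_0' = S_0 - PV(D) = 25.8700 - 0.47554818 = 25.39445182
d1 = (ln(S_0'/K) + (r + sigma^2/2)*T) / (sigma*sqrt(T)) = -0.39833275
d2 = d1 - sigma*sqrt(T) = -0.46833275
exp(-rT) = 0.99153602
N(d1) = 0.34519246; N(d2) = 0.31977333
C = S_0' * N(d1) - K * exp(-rT) * N(d2) = 25.39445182 * 0.34519246 - 26.4000 * 0.99153602 * 0.31977333 = 0.3954

Answer: Price = 0.3954


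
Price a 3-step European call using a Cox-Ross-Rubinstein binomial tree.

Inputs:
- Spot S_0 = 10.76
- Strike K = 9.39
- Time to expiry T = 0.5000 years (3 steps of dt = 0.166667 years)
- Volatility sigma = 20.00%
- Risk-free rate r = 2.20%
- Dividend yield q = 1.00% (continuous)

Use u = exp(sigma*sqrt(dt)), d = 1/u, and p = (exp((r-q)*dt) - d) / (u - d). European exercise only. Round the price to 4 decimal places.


dt = T/N = 0.166667
u = exp(sigma*sqrt(dt)) = 1.085076; d = 1/u = 0.921595
p = (exp((r-q)*dt) - d) / (u - d) = 0.491845
Discount per step: exp(-r*dt) = 0.996340
Stock lattice S(k, i) with i counting down-moves:
  k=0: S(0,0) = 10.7600
  k=1: S(1,0) = 11.6754; S(1,1) = 9.9164
  k=2: S(2,0) = 12.6687; S(2,1) = 10.7600; S(2,2) = 9.1389
  k=3: S(3,0) = 13.7465; S(3,1) = 11.6754; S(3,2) = 9.9164; S(3,3) = 8.4223
Terminal payoffs V(N, i) = max(S_T - K, 0):
  V(3,0) = 4.356504; V(3,1) = 2.285413; V(3,2) = 0.526360; V(3,3) = 0.000000
Backward induction: V(k, i) = exp(-r*dt) * [p * V(k+1, i) + (1-p) * V(k+1, i+1)].
  V(2,0) = exp(-r*dt) * [p*4.356504 + (1-p)*2.285413] = 3.291976
  V(2,1) = exp(-r*dt) * [p*2.285413 + (1-p)*0.526360] = 1.386449
  V(2,2) = exp(-r*dt) * [p*0.526360 + (1-p)*0.000000] = 0.257940
  V(1,0) = exp(-r*dt) * [p*3.291976 + (1-p)*1.386449] = 2.315168
  V(1,1) = exp(-r*dt) * [p*1.386449 + (1-p)*0.257940] = 0.810016
  V(0,0) = exp(-r*dt) * [p*2.315168 + (1-p)*0.810016] = 1.544643

Answer: Price = V(0,0) = 1.5446


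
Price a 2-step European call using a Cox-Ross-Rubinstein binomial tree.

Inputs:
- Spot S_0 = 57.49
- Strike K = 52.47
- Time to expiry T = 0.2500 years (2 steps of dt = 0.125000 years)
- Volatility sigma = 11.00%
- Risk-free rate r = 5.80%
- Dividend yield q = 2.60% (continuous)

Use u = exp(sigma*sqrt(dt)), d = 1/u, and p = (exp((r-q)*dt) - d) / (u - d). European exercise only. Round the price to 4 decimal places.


dt = T/N = 0.125000
u = exp(sigma*sqrt(dt)) = 1.039657; d = 1/u = 0.961856
p = (exp((r-q)*dt) - d) / (u - d) = 0.541794
Discount per step: exp(-r*dt) = 0.992776
Stock lattice S(k, i) with i counting down-moves:
  k=0: S(0,0) = 57.4900
  k=1: S(1,0) = 59.7699; S(1,1) = 55.2971
  k=2: S(2,0) = 62.1402; S(2,1) = 57.4900; S(2,2) = 53.1878
Terminal payoffs V(N, i) = max(S_T - K, 0):
  V(2,0) = 9.670178; V(2,1) = 5.020000; V(2,2) = 0.717812
Backward induction: V(k, i) = exp(-r*dt) * [p * V(k+1, i) + (1-p) * V(k+1, i+1)].
  V(1,0) = exp(-r*dt) * [p*9.670178 + (1-p)*5.020000] = 7.484977
  V(1,1) = exp(-r*dt) * [p*5.020000 + (1-p)*0.717812] = 3.026690
  V(0,0) = exp(-r*dt) * [p*7.484977 + (1-p)*3.026690] = 5.402853

Answer: Price = V(0,0) = 5.4029


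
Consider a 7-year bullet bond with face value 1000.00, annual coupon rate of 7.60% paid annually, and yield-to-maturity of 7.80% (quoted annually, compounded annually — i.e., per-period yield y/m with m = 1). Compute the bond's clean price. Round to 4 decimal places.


Coupon per period c = face * coupon_rate / m = 76.000000
Periods per year m = 1; per-period yield y/m = 0.078000
Number of cashflows N = 7
Cashflows (t years, CF_t, discount factor 1/(1+y/m)^(m*t), PV):
  t = 1.0000: CF_t = 76.000000, DF = 0.927644, PV = 70.500928
  t = 2.0000: CF_t = 76.000000, DF = 0.860523, PV = 65.399747
  t = 3.0000: CF_t = 76.000000, DF = 0.798259, PV = 60.667669
  t = 4.0000: CF_t = 76.000000, DF = 0.740500, PV = 56.277986
  t = 5.0000: CF_t = 76.000000, DF = 0.686920, PV = 52.205924
  t = 6.0000: CF_t = 76.000000, DF = 0.637217, PV = 48.428501
  t = 7.0000: CF_t = 1076.000000, DF = 0.591111, PV = 636.034898
Price P = sum_t PV_t = 989.515654

Answer: Price = 989.5157


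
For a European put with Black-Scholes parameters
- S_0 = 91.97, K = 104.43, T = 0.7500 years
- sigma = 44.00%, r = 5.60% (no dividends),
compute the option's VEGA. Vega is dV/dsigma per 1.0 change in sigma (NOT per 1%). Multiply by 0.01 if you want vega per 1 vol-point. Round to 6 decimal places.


Answer: Vega = 31.758129

Derivation:
d1 = -0.0326847266; d2 = -0.4137359043
phi(d1) = 0.3987292440; exp(-qT) = 1.0000000000; exp(-rT) = 0.9588697806
Vega = S * exp(-qT) * phi(d1) * sqrt(T) = 91.9700 * 1.0000000000 * 0.3987292440 * 0.8660254038 = 31.758129


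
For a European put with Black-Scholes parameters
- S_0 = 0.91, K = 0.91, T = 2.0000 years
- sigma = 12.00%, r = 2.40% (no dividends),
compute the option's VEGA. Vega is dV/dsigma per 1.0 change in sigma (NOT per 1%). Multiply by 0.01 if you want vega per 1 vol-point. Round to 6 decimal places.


Answer: Vega = 0.479853

Derivation:
d1 = 0.3676955262; d2 = 0.1979898987
phi(d1) = 0.3728651200; exp(-qT) = 1.0000000000; exp(-rT) = 0.9531337871
Vega = S * exp(-qT) * phi(d1) * sqrt(T) = 0.9100 * 1.0000000000 * 0.3728651200 * 1.4142135624 = 0.479853


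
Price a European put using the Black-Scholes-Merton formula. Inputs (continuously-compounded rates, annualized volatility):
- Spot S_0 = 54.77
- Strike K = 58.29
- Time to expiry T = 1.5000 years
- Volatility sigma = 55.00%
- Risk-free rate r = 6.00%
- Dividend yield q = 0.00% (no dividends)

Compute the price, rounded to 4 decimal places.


Answer: Price = 13.5105

Derivation:
d1 = (ln(S/K) + (r - q + 0.5*sigma^2) * T) / (sigma * sqrt(T)) = 0.37794446
d2 = d1 - sigma * sqrt(T) = -0.29566522
exp(-rT) = 0.91393119; exp(-qT) = 1.00000000
P = K * exp(-rT) * N(-d2) - S_0 * exp(-qT) * N(-d1)
N(-d1) = 0.35273593; N(-d2) = 0.61625712
P = 58.2900 * 0.91393119 * 0.61625712 - 54.7700 * 1.00000000 * 0.35273593 = 13.5105


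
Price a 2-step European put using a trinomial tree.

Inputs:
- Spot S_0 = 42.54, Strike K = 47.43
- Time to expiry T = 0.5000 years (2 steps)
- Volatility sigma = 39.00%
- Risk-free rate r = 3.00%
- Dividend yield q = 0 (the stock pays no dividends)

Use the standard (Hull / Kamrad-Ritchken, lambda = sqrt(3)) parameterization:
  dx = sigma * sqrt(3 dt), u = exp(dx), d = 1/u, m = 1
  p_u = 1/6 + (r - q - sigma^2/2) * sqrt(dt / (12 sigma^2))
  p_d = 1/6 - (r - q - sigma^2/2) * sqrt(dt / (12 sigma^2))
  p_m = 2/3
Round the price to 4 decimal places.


dt = T/N = 0.250000; dx = sigma*sqrt(3*dt) = 0.337750
u = exp(dx) = 1.401790; d = 1/u = 0.713374
p_u = 0.149624, p_m = 0.666667, p_d = 0.183710
Discount per step: exp(-r*dt) = 0.992528
Stock lattice S(k, j) with j the centered position index:
  k=0: S(0,+0) = 42.5400
  k=1: S(1,-1) = 30.3469; S(1,+0) = 42.5400; S(1,+1) = 59.6321
  k=2: S(2,-2) = 21.6487; S(2,-1) = 30.3469; S(2,+0) = 42.5400; S(2,+1) = 59.6321; S(2,+2) = 83.5917
Terminal payoffs V(N, j) = max(K - S_T, 0):
  V(2,-2) = 25.781309; V(2,-1) = 17.083084; V(2,+0) = 4.890000; V(2,+1) = 0.000000; V(2,+2) = 0.000000
Backward induction: V(k, j) = exp(-r*dt) * [p_u * V(k+1, j+1) + p_m * V(k+1, j) + p_d * V(k+1, j-1)]
  V(1,-1) = exp(-r*dt) * [p_u*4.890000 + p_m*17.083084 + p_d*25.781309] = 16.730705
  V(1,+0) = exp(-r*dt) * [p_u*0.000000 + p_m*4.890000 + p_d*17.083084] = 6.350519
  V(1,+1) = exp(-r*dt) * [p_u*0.000000 + p_m*0.000000 + p_d*4.890000] = 0.891628
  V(0,+0) = exp(-r*dt) * [p_u*0.891628 + p_m*6.350519 + p_d*16.730705] = 7.385082

Answer: Price = V(0,0) = 7.3851


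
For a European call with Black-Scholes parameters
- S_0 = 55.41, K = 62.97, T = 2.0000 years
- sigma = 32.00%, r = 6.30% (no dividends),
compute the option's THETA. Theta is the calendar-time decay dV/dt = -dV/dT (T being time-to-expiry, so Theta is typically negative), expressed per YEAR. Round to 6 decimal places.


Answer: Theta = -3.870007

Derivation:
d1 = 0.2220793924; d2 = -0.2304689475
phi(d1) = 0.3892248190; exp(-qT) = 1.0000000000; exp(-rT) = 0.8816148468
Theta = -S*exp(-qT)*phi(d1)*sigma/(2*sqrt(T)) - r*K*exp(-rT)*N(d2) + q*S*exp(-qT)*N(d1)
N(d1) = 0.5878739601; N(d2) = 0.4088636952; sqrt(T) = 1.4142135624
Term 1 = -55.4100 * 1.0000000000 * 0.3892248190 * 0.3200 / (2 * 1.4142135624) = -2.4400215406
Term 2 = -0.0630 * 62.9700 * 0.8816148468 * 0.4088636952 = -1.4299856766
Term 3 = 0 (no dividend yield, q = 0)
Theta = -2.4400215406 + (-1.4299856766) + (0.0000000000) = -3.870007


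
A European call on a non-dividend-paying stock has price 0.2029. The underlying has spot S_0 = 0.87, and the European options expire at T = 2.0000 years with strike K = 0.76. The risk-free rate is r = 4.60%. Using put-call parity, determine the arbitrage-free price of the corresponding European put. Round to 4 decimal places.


Put-call parity: C - P = S_0 * exp(-qT) - K * exp(-rT).
S_0 * exp(-qT) = 0.8700 * 1.00000000 = 0.87000000
K * exp(-rT) = 0.7600 * 0.91210515 = 0.69319991
P = C - S*exp(-qT) + K*exp(-rT)
P = 0.2029 - 0.87000000 + 0.69319991 = 0.0261

Answer: Put price = 0.0261


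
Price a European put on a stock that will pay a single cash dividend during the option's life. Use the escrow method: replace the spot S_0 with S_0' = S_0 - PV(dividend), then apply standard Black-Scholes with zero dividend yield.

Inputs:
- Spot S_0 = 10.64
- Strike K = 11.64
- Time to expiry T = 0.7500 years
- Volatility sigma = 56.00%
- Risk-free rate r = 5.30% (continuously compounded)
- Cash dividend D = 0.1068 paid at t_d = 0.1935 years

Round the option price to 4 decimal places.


Answer: Price = 2.4225

Derivation:
PV(D) = D * exp(-r * t_d) = 0.1068 * 0.98979691 = 0.10571031
S_0' = S_0 - PV(D) = 10.6400 - 0.10571031 = 10.53428969
d1 = (ln(S_0'/K) + (r + sigma^2/2)*T) / (sigma*sqrt(T)) = 0.11864173
d2 = d1 - sigma*sqrt(T) = -0.36633250
exp(-rT) = 0.96102967
N(-d1) = 0.45277960; N(-d2) = 0.64294151
P = K * exp(-rT) * N(-d2) - S_0' * N(-d1) = 11.6400 * 0.96102967 * 0.64294151 - 10.53428969 * 0.45277960 = 2.4225


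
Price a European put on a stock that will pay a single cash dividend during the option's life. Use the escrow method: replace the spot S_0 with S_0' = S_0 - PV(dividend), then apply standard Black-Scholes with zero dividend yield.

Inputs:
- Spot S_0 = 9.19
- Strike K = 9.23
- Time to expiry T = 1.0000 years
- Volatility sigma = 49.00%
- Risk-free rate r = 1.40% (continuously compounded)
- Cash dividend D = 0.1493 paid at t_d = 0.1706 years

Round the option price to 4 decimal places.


Answer: Price = 1.7862

Derivation:
PV(D) = D * exp(-r * t_d) = 0.1493 * 0.99761445 = 0.14894384
S_0' = S_0 - PV(D) = 9.1900 - 0.14894384 = 9.04105616
d1 = (ln(S_0'/K) + (r + sigma^2/2)*T) / (sigma*sqrt(T)) = 0.23136112
d2 = d1 - sigma*sqrt(T) = -0.25863888
exp(-rT) = 0.98609754
N(-d1) = 0.40851713; N(-d2) = 0.60204306
P = K * exp(-rT) * N(-d2) - S_0' * N(-d1) = 9.2300 * 0.98609754 * 0.60204306 - 9.04105616 * 0.40851713 = 1.7862


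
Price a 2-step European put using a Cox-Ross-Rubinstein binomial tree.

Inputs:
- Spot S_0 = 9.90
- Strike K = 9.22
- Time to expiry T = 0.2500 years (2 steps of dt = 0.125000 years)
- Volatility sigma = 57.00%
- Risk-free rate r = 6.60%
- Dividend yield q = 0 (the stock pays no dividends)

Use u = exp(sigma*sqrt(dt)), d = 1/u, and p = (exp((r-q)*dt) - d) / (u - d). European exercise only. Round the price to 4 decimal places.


dt = T/N = 0.125000
u = exp(sigma*sqrt(dt)) = 1.223267; d = 1/u = 0.817483
p = (exp((r-q)*dt) - d) / (u - d) = 0.470204
Discount per step: exp(-r*dt) = 0.991784
Stock lattice S(k, i) with i counting down-moves:
  k=0: S(0,0) = 9.9000
  k=1: S(1,0) = 12.1103; S(1,1) = 8.0931
  k=2: S(2,0) = 14.8142; S(2,1) = 9.9000; S(2,2) = 6.6160
Terminal payoffs V(N, i) = max(K - S_T, 0):
  V(2,0) = 0.000000; V(2,1) = 0.000000; V(2,2) = 2.604047
Backward induction: V(k, i) = exp(-r*dt) * [p * V(k+1, i) + (1-p) * V(k+1, i+1)].
  V(1,0) = exp(-r*dt) * [p*0.000000 + (1-p)*0.000000] = 0.000000
  V(1,1) = exp(-r*dt) * [p*0.000000 + (1-p)*2.604047] = 1.368280
  V(0,0) = exp(-r*dt) * [p*0.000000 + (1-p)*1.368280] = 0.718954

Answer: Price = V(0,0) = 0.7190


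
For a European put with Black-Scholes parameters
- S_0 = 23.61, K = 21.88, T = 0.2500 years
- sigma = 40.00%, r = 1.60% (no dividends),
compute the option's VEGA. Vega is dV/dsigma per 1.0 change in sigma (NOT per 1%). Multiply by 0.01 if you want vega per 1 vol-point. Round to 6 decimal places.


d1 = 0.5004868677; d2 = 0.3004868677
phi(d1) = 0.3519795909; exp(-qT) = 1.0000000000; exp(-rT) = 0.9960079893
Vega = S * exp(-qT) * phi(d1) * sqrt(T) = 23.6100 * 1.0000000000 * 0.3519795909 * 0.5000000000 = 4.155119

Answer: Vega = 4.155119


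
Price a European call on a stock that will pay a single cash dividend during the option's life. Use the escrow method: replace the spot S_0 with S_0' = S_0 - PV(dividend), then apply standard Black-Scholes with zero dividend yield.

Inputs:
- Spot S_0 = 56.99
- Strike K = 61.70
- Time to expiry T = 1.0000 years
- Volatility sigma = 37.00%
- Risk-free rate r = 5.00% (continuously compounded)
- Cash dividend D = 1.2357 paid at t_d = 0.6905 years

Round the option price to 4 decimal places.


Answer: Price = 7.0318

Derivation:
PV(D) = D * exp(-r * t_d) = 1.2357 * 0.96606419 = 1.19376552
S_0' = S_0 - PV(D) = 56.9900 - 1.19376552 = 55.79623448
d1 = (ln(S_0'/K) + (r + sigma^2/2)*T) / (sigma*sqrt(T)) = 0.04830393
d2 = d1 - sigma*sqrt(T) = -0.32169607
exp(-rT) = 0.95122942
N(d1) = 0.51926299; N(d2) = 0.37384148
C = S_0' * N(d1) - K * exp(-rT) * N(d2) = 55.79623448 * 0.51926299 - 61.7000 * 0.95122942 * 0.37384148 = 7.0318


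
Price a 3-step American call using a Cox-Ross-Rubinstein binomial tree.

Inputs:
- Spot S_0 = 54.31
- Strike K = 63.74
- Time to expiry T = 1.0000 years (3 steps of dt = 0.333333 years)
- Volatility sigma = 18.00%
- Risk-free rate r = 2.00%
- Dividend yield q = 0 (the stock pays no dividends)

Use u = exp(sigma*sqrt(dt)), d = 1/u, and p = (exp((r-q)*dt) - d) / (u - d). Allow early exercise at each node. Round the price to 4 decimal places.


Answer: Price = V(0,0) = 1.3269

Derivation:
dt = T/N = 0.333333
u = exp(sigma*sqrt(dt)) = 1.109515; d = 1/u = 0.901295
p = (exp((r-q)*dt) - d) / (u - d) = 0.506167
Discount per step: exp(-r*dt) = 0.993356
Stock lattice S(k, i) with i counting down-moves:
  k=0: S(0,0) = 54.3100
  k=1: S(1,0) = 60.2578; S(1,1) = 48.9493
  k=2: S(2,0) = 66.8569; S(2,1) = 54.3100; S(2,2) = 44.1178
  k=3: S(3,0) = 74.1787; S(3,1) = 60.2578; S(3,2) = 48.9493; S(3,3) = 39.7631
Terminal payoffs V(N, i) = max(S_T - K, 0):
  V(3,0) = 10.438735; V(3,1) = 0.000000; V(3,2) = 0.000000; V(3,3) = 0.000000
Backward induction: V(k, i) = exp(-r*dt) * [p * V(k+1, i) + (1-p) * V(k+1, i+1)]; then take max(V_cont, immediate exercise) for American.
  V(2,0) = exp(-r*dt) * [p*10.438735 + (1-p)*0.000000] = 5.248634; exercise = 3.116897; V(2,0) = max -> 5.248634
  V(2,1) = exp(-r*dt) * [p*0.000000 + (1-p)*0.000000] = 0.000000; exercise = 0.000000; V(2,1) = max -> 0.000000
  V(2,2) = exp(-r*dt) * [p*0.000000 + (1-p)*0.000000] = 0.000000; exercise = 0.000000; V(2,2) = max -> 0.000000
  V(1,0) = exp(-r*dt) * [p*5.248634 + (1-p)*0.000000] = 2.639033; exercise = 0.000000; V(1,0) = max -> 2.639033
  V(1,1) = exp(-r*dt) * [p*0.000000 + (1-p)*0.000000] = 0.000000; exercise = 0.000000; V(1,1) = max -> 0.000000
  V(0,0) = exp(-r*dt) * [p*2.639033 + (1-p)*0.000000] = 1.326915; exercise = 0.000000; V(0,0) = max -> 1.326915


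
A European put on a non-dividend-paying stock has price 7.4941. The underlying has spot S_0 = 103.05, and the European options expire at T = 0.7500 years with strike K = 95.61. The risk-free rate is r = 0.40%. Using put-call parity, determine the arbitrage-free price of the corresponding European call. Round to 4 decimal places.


Answer: Call price = 15.2205

Derivation:
Put-call parity: C - P = S_0 * exp(-qT) - K * exp(-rT).
S_0 * exp(-qT) = 103.0500 * 1.00000000 = 103.05000000
K * exp(-rT) = 95.6100 * 0.99700450 = 95.32359982
C = P + S*exp(-qT) - K*exp(-rT)
C = 7.4941 + 103.05000000 - 95.32359982 = 15.2205


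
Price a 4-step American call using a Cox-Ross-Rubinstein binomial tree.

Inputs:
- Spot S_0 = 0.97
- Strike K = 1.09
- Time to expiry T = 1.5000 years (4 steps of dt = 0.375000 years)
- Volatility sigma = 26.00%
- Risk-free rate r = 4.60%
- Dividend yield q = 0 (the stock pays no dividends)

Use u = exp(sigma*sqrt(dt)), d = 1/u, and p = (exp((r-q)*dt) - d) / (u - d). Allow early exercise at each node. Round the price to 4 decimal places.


Answer: Price = V(0,0) = 0.1089

Derivation:
dt = T/N = 0.375000
u = exp(sigma*sqrt(dt)) = 1.172592; d = 1/u = 0.852811
p = (exp((r-q)*dt) - d) / (u - d) = 0.514691
Discount per step: exp(-r*dt) = 0.982898
Stock lattice S(k, i) with i counting down-moves:
  k=0: S(0,0) = 0.9700
  k=1: S(1,0) = 1.1374; S(1,1) = 0.8272
  k=2: S(2,0) = 1.3337; S(2,1) = 0.9700; S(2,2) = 0.7055
  k=3: S(3,0) = 1.5639; S(3,1) = 1.1374; S(3,2) = 0.8272; S(3,3) = 0.6016
  k=4: S(4,0) = 1.8338; S(4,1) = 1.3337; S(4,2) = 0.9700; S(4,3) = 0.7055; S(4,4) = 0.5131
Terminal payoffs V(N, i) = max(S_T - K, 0):
  V(4,0) = 0.743833; V(4,1) = 0.243723; V(4,2) = 0.000000; V(4,3) = 0.000000; V(4,4) = 0.000000
Backward induction: V(k, i) = exp(-r*dt) * [p * V(k+1, i) + (1-p) * V(k+1, i+1)]; then take max(V_cont, immediate exercise) for American.
  V(3,0) = exp(-r*dt) * [p*0.743833 + (1-p)*0.243723] = 0.492555; exercise = 0.473913; V(3,0) = max -> 0.492555
  V(3,1) = exp(-r*dt) * [p*0.243723 + (1-p)*0.000000] = 0.123297; exercise = 0.047414; V(3,1) = max -> 0.123297
  V(3,2) = exp(-r*dt) * [p*0.000000 + (1-p)*0.000000] = 0.000000; exercise = 0.000000; V(3,2) = max -> 0.000000
  V(3,3) = exp(-r*dt) * [p*0.000000 + (1-p)*0.000000] = 0.000000; exercise = 0.000000; V(3,3) = max -> 0.000000
  V(2,0) = exp(-r*dt) * [p*0.492555 + (1-p)*0.123297] = 0.307992; exercise = 0.243723; V(2,0) = max -> 0.307992
  V(2,1) = exp(-r*dt) * [p*0.123297 + (1-p)*0.000000] = 0.062374; exercise = 0.000000; V(2,1) = max -> 0.062374
  V(2,2) = exp(-r*dt) * [p*0.000000 + (1-p)*0.000000] = 0.000000; exercise = 0.000000; V(2,2) = max -> 0.000000
  V(1,0) = exp(-r*dt) * [p*0.307992 + (1-p)*0.062374] = 0.185563; exercise = 0.047414; V(1,0) = max -> 0.185563
  V(1,1) = exp(-r*dt) * [p*0.062374 + (1-p)*0.000000] = 0.031555; exercise = 0.000000; V(1,1) = max -> 0.031555
  V(0,0) = exp(-r*dt) * [p*0.185563 + (1-p)*0.031555] = 0.108926; exercise = 0.000000; V(0,0) = max -> 0.108926


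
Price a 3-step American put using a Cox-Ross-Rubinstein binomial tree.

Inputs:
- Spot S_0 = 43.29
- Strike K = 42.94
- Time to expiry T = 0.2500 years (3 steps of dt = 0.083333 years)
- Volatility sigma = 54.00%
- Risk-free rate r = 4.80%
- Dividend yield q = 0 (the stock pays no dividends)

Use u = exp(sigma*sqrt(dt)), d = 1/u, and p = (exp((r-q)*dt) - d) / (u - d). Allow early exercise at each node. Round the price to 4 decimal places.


dt = T/N = 0.083333
u = exp(sigma*sqrt(dt)) = 1.168691; d = 1/u = 0.855658
p = (exp((r-q)*dt) - d) / (u - d) = 0.473911
Discount per step: exp(-r*dt) = 0.996008
Stock lattice S(k, i) with i counting down-moves:
  k=0: S(0,0) = 43.2900
  k=1: S(1,0) = 50.5926; S(1,1) = 37.0414
  k=2: S(2,0) = 59.1272; S(2,1) = 43.2900; S(2,2) = 31.6948
  k=3: S(3,0) = 69.1014; S(3,1) = 50.5926; S(3,2) = 37.0414; S(3,3) = 27.1199
Terminal payoffs V(N, i) = max(K - S_T, 0):
  V(3,0) = 0.000000; V(3,1) = 0.000000; V(3,2) = 5.898567; V(3,3) = 15.820095
Backward induction: V(k, i) = exp(-r*dt) * [p * V(k+1, i) + (1-p) * V(k+1, i+1)]; then take max(V_cont, immediate exercise) for American.
  V(2,0) = exp(-r*dt) * [p*0.000000 + (1-p)*0.000000] = 0.000000; exercise = 0.000000; V(2,0) = max -> 0.000000
  V(2,1) = exp(-r*dt) * [p*0.000000 + (1-p)*5.898567] = 3.090781; exercise = 0.000000; V(2,1) = max -> 3.090781
  V(2,2) = exp(-r*dt) * [p*5.898567 + (1-p)*15.820095] = 11.073787; exercise = 11.245204; V(2,2) = max -> 11.245204
  V(1,0) = exp(-r*dt) * [p*0.000000 + (1-p)*3.090781] = 1.619534; exercise = 0.000000; V(1,0) = max -> 1.619534
  V(1,1) = exp(-r*dt) * [p*3.090781 + (1-p)*11.245204] = 7.351266; exercise = 5.898567; V(1,1) = max -> 7.351266
  V(0,0) = exp(-r*dt) * [p*1.619534 + (1-p)*7.351266] = 4.616430; exercise = 0.000000; V(0,0) = max -> 4.616430

Answer: Price = V(0,0) = 4.6164


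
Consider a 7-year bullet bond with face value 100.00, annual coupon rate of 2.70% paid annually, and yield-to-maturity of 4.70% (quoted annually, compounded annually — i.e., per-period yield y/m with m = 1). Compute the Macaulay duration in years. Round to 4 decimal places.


Coupon per period c = face * coupon_rate / m = 2.700000
Periods per year m = 1; per-period yield y/m = 0.047000
Number of cashflows N = 7
Cashflows (t years, CF_t, discount factor 1/(1+y/m)^(m*t), PV):
  t = 1.0000: CF_t = 2.700000, DF = 0.955110, PV = 2.578797
  t = 2.0000: CF_t = 2.700000, DF = 0.912235, PV = 2.463034
  t = 3.0000: CF_t = 2.700000, DF = 0.871284, PV = 2.352468
  t = 4.0000: CF_t = 2.700000, DF = 0.832172, PV = 2.246865
  t = 5.0000: CF_t = 2.700000, DF = 0.794816, PV = 2.146003
  t = 6.0000: CF_t = 2.700000, DF = 0.759137, PV = 2.049669
  t = 7.0000: CF_t = 102.700000, DF = 0.725059, PV = 74.463539
Price P = sum_t PV_t = 88.300374
Macaulay numerator sum_t t * PV_t:
  t * PV_t at t = 1.0000: 2.578797
  t * PV_t at t = 2.0000: 4.926068
  t * PV_t at t = 3.0000: 7.057404
  t * PV_t at t = 4.0000: 8.987461
  t * PV_t at t = 5.0000: 10.730016
  t * PV_t at t = 6.0000: 12.298012
  t * PV_t at t = 7.0000: 521.244772
Macaulay duration D = (sum_t t * PV_t) / P = 567.822529 / 88.300374 = 6.430579

Answer: Macaulay duration = 6.4306 years


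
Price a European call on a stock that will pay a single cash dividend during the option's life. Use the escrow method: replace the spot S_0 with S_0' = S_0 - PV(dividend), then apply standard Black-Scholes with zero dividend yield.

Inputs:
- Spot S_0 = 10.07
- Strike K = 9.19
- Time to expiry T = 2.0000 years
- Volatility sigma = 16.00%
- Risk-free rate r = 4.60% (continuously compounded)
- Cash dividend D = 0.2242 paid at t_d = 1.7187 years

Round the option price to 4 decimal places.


Answer: Price = 1.7642

Derivation:
PV(D) = D * exp(-r * t_d) = 0.2242 * 0.92398430 = 0.20715728
S_0' = S_0 - PV(D) = 10.0700 - 0.20715728 = 9.86284272
d1 = (ln(S_0'/K) + (r + sigma^2/2)*T) / (sigma*sqrt(T)) = 0.83199288
d2 = d1 - sigma*sqrt(T) = 0.60571871
exp(-rT) = 0.91210515
N(d1) = 0.79729352; N(d2) = 0.72764922
C = S_0' * N(d1) - K * exp(-rT) * N(d2) = 9.86284272 * 0.79729352 - 9.1900 * 0.91210515 * 0.72764922 = 1.7642
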